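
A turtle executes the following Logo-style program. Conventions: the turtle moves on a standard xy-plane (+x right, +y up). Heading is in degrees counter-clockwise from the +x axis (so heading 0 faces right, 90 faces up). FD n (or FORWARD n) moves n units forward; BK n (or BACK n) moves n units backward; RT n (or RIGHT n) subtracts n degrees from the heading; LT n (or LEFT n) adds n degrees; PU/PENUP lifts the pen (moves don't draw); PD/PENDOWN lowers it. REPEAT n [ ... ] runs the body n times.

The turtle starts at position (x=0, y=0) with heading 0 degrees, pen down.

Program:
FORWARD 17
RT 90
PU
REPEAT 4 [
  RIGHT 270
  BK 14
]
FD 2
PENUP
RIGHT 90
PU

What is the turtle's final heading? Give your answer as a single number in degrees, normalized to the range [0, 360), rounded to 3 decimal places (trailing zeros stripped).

Executing turtle program step by step:
Start: pos=(0,0), heading=0, pen down
FD 17: (0,0) -> (17,0) [heading=0, draw]
RT 90: heading 0 -> 270
PU: pen up
REPEAT 4 [
  -- iteration 1/4 --
  RT 270: heading 270 -> 0
  BK 14: (17,0) -> (3,0) [heading=0, move]
  -- iteration 2/4 --
  RT 270: heading 0 -> 90
  BK 14: (3,0) -> (3,-14) [heading=90, move]
  -- iteration 3/4 --
  RT 270: heading 90 -> 180
  BK 14: (3,-14) -> (17,-14) [heading=180, move]
  -- iteration 4/4 --
  RT 270: heading 180 -> 270
  BK 14: (17,-14) -> (17,0) [heading=270, move]
]
FD 2: (17,0) -> (17,-2) [heading=270, move]
PU: pen up
RT 90: heading 270 -> 180
PU: pen up
Final: pos=(17,-2), heading=180, 1 segment(s) drawn

Answer: 180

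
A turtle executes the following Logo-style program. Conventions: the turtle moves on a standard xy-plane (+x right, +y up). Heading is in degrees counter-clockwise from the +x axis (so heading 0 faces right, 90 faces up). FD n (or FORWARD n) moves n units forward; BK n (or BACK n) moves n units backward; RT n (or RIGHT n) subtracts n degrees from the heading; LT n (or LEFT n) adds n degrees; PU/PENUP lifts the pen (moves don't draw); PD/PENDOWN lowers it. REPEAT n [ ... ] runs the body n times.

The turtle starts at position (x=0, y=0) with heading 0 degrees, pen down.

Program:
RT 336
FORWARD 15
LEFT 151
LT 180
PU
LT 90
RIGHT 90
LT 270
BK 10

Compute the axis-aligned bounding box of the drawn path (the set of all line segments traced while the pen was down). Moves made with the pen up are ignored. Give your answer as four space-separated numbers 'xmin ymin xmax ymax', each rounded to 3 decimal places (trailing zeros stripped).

Executing turtle program step by step:
Start: pos=(0,0), heading=0, pen down
RT 336: heading 0 -> 24
FD 15: (0,0) -> (13.703,6.101) [heading=24, draw]
LT 151: heading 24 -> 175
LT 180: heading 175 -> 355
PU: pen up
LT 90: heading 355 -> 85
RT 90: heading 85 -> 355
LT 270: heading 355 -> 265
BK 10: (13.703,6.101) -> (14.575,16.063) [heading=265, move]
Final: pos=(14.575,16.063), heading=265, 1 segment(s) drawn

Segment endpoints: x in {0, 13.703}, y in {0, 6.101}
xmin=0, ymin=0, xmax=13.703, ymax=6.101

Answer: 0 0 13.703 6.101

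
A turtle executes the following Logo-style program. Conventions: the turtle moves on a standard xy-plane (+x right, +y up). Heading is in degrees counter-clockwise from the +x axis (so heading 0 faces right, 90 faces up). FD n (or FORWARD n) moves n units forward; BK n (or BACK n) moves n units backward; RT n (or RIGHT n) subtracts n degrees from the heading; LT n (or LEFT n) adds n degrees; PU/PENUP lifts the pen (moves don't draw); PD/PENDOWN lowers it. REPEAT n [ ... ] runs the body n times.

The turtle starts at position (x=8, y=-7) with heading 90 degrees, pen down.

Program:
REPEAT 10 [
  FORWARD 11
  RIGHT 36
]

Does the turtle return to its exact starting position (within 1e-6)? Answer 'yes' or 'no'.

Executing turtle program step by step:
Start: pos=(8,-7), heading=90, pen down
REPEAT 10 [
  -- iteration 1/10 --
  FD 11: (8,-7) -> (8,4) [heading=90, draw]
  RT 36: heading 90 -> 54
  -- iteration 2/10 --
  FD 11: (8,4) -> (14.466,12.899) [heading=54, draw]
  RT 36: heading 54 -> 18
  -- iteration 3/10 --
  FD 11: (14.466,12.899) -> (24.927,16.298) [heading=18, draw]
  RT 36: heading 18 -> 342
  -- iteration 4/10 --
  FD 11: (24.927,16.298) -> (35.389,12.899) [heading=342, draw]
  RT 36: heading 342 -> 306
  -- iteration 5/10 --
  FD 11: (35.389,12.899) -> (41.855,4) [heading=306, draw]
  RT 36: heading 306 -> 270
  -- iteration 6/10 --
  FD 11: (41.855,4) -> (41.855,-7) [heading=270, draw]
  RT 36: heading 270 -> 234
  -- iteration 7/10 --
  FD 11: (41.855,-7) -> (35.389,-15.899) [heading=234, draw]
  RT 36: heading 234 -> 198
  -- iteration 8/10 --
  FD 11: (35.389,-15.899) -> (24.927,-19.298) [heading=198, draw]
  RT 36: heading 198 -> 162
  -- iteration 9/10 --
  FD 11: (24.927,-19.298) -> (14.466,-15.899) [heading=162, draw]
  RT 36: heading 162 -> 126
  -- iteration 10/10 --
  FD 11: (14.466,-15.899) -> (8,-7) [heading=126, draw]
  RT 36: heading 126 -> 90
]
Final: pos=(8,-7), heading=90, 10 segment(s) drawn

Start position: (8, -7)
Final position: (8, -7)
Distance = 0; < 1e-6 -> CLOSED

Answer: yes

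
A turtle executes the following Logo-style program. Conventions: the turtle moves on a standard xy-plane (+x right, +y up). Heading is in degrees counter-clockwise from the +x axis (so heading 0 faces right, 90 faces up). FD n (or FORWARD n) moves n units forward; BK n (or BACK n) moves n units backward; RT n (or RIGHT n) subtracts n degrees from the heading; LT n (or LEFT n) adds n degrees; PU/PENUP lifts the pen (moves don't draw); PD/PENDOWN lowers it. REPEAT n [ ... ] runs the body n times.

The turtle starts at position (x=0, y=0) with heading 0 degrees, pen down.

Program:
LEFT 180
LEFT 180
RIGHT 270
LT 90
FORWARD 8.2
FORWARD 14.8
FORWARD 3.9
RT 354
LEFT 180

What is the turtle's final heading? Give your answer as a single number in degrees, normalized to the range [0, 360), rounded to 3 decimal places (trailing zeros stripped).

Executing turtle program step by step:
Start: pos=(0,0), heading=0, pen down
LT 180: heading 0 -> 180
LT 180: heading 180 -> 0
RT 270: heading 0 -> 90
LT 90: heading 90 -> 180
FD 8.2: (0,0) -> (-8.2,0) [heading=180, draw]
FD 14.8: (-8.2,0) -> (-23,0) [heading=180, draw]
FD 3.9: (-23,0) -> (-26.9,0) [heading=180, draw]
RT 354: heading 180 -> 186
LT 180: heading 186 -> 6
Final: pos=(-26.9,0), heading=6, 3 segment(s) drawn

Answer: 6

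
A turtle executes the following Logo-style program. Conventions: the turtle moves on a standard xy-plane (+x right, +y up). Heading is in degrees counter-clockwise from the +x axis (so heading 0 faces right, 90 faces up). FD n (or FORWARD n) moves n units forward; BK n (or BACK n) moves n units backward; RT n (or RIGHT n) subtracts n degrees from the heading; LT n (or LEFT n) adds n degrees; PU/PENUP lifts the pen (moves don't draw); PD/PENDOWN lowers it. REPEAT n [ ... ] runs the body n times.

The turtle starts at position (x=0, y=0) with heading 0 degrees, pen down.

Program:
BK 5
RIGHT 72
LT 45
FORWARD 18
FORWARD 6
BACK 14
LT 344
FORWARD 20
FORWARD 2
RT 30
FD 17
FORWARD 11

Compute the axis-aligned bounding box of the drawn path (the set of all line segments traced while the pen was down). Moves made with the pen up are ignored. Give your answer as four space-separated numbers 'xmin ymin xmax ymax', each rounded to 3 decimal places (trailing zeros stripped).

Answer: -5 -46.32 28.186 0

Derivation:
Executing turtle program step by step:
Start: pos=(0,0), heading=0, pen down
BK 5: (0,0) -> (-5,0) [heading=0, draw]
RT 72: heading 0 -> 288
LT 45: heading 288 -> 333
FD 18: (-5,0) -> (11.038,-8.172) [heading=333, draw]
FD 6: (11.038,-8.172) -> (16.384,-10.896) [heading=333, draw]
BK 14: (16.384,-10.896) -> (3.91,-4.54) [heading=333, draw]
LT 344: heading 333 -> 317
FD 20: (3.91,-4.54) -> (18.537,-18.18) [heading=317, draw]
FD 2: (18.537,-18.18) -> (20,-19.544) [heading=317, draw]
RT 30: heading 317 -> 287
FD 17: (20,-19.544) -> (24.97,-35.801) [heading=287, draw]
FD 11: (24.97,-35.801) -> (28.186,-46.32) [heading=287, draw]
Final: pos=(28.186,-46.32), heading=287, 8 segment(s) drawn

Segment endpoints: x in {-5, 0, 3.91, 11.038, 16.384, 18.537, 20, 24.97, 28.186}, y in {-46.32, -35.801, -19.544, -18.18, -10.896, -8.172, -4.54, 0}
xmin=-5, ymin=-46.32, xmax=28.186, ymax=0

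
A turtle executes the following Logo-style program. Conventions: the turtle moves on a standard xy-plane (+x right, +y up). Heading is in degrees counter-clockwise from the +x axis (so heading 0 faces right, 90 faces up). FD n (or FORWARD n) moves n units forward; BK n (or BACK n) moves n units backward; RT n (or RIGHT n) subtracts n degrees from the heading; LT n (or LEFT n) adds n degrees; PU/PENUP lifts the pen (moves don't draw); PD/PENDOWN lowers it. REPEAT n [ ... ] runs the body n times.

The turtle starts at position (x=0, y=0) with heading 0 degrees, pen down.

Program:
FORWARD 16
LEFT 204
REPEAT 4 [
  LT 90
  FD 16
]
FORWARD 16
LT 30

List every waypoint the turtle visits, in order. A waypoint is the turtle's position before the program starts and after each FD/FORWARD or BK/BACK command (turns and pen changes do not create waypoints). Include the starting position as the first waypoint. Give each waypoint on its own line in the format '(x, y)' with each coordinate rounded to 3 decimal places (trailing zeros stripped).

Executing turtle program step by step:
Start: pos=(0,0), heading=0, pen down
FD 16: (0,0) -> (16,0) [heading=0, draw]
LT 204: heading 0 -> 204
REPEAT 4 [
  -- iteration 1/4 --
  LT 90: heading 204 -> 294
  FD 16: (16,0) -> (22.508,-14.617) [heading=294, draw]
  -- iteration 2/4 --
  LT 90: heading 294 -> 24
  FD 16: (22.508,-14.617) -> (37.125,-8.109) [heading=24, draw]
  -- iteration 3/4 --
  LT 90: heading 24 -> 114
  FD 16: (37.125,-8.109) -> (30.617,6.508) [heading=114, draw]
  -- iteration 4/4 --
  LT 90: heading 114 -> 204
  FD 16: (30.617,6.508) -> (16,0) [heading=204, draw]
]
FD 16: (16,0) -> (1.383,-6.508) [heading=204, draw]
LT 30: heading 204 -> 234
Final: pos=(1.383,-6.508), heading=234, 6 segment(s) drawn
Waypoints (7 total):
(0, 0)
(16, 0)
(22.508, -14.617)
(37.125, -8.109)
(30.617, 6.508)
(16, 0)
(1.383, -6.508)

Answer: (0, 0)
(16, 0)
(22.508, -14.617)
(37.125, -8.109)
(30.617, 6.508)
(16, 0)
(1.383, -6.508)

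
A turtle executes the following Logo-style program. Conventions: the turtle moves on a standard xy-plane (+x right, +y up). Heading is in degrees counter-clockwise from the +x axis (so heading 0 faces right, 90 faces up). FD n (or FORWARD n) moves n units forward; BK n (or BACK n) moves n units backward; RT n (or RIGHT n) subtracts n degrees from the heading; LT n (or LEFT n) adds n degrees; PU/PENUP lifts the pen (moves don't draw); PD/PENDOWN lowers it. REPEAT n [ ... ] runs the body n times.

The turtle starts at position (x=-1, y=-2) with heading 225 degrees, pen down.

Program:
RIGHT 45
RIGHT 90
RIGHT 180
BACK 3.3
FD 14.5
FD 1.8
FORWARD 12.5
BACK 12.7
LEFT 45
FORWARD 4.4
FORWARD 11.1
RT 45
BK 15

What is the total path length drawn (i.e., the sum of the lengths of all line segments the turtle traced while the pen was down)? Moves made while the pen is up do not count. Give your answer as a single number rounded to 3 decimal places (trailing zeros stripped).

Answer: 75.3

Derivation:
Executing turtle program step by step:
Start: pos=(-1,-2), heading=225, pen down
RT 45: heading 225 -> 180
RT 90: heading 180 -> 90
RT 180: heading 90 -> 270
BK 3.3: (-1,-2) -> (-1,1.3) [heading=270, draw]
FD 14.5: (-1,1.3) -> (-1,-13.2) [heading=270, draw]
FD 1.8: (-1,-13.2) -> (-1,-15) [heading=270, draw]
FD 12.5: (-1,-15) -> (-1,-27.5) [heading=270, draw]
BK 12.7: (-1,-27.5) -> (-1,-14.8) [heading=270, draw]
LT 45: heading 270 -> 315
FD 4.4: (-1,-14.8) -> (2.111,-17.911) [heading=315, draw]
FD 11.1: (2.111,-17.911) -> (9.96,-25.76) [heading=315, draw]
RT 45: heading 315 -> 270
BK 15: (9.96,-25.76) -> (9.96,-10.76) [heading=270, draw]
Final: pos=(9.96,-10.76), heading=270, 8 segment(s) drawn

Segment lengths:
  seg 1: (-1,-2) -> (-1,1.3), length = 3.3
  seg 2: (-1,1.3) -> (-1,-13.2), length = 14.5
  seg 3: (-1,-13.2) -> (-1,-15), length = 1.8
  seg 4: (-1,-15) -> (-1,-27.5), length = 12.5
  seg 5: (-1,-27.5) -> (-1,-14.8), length = 12.7
  seg 6: (-1,-14.8) -> (2.111,-17.911), length = 4.4
  seg 7: (2.111,-17.911) -> (9.96,-25.76), length = 11.1
  seg 8: (9.96,-25.76) -> (9.96,-10.76), length = 15
Total = 75.3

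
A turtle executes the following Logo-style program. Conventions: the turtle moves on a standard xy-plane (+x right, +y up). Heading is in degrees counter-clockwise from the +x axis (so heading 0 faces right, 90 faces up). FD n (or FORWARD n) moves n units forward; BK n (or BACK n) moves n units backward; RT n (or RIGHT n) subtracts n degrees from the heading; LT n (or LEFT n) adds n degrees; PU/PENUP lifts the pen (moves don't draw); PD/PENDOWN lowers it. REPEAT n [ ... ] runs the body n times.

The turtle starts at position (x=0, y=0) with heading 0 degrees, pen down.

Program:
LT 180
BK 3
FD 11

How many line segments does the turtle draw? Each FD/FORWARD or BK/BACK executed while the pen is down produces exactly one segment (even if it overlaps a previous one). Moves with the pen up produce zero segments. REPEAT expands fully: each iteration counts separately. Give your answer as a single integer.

Answer: 2

Derivation:
Executing turtle program step by step:
Start: pos=(0,0), heading=0, pen down
LT 180: heading 0 -> 180
BK 3: (0,0) -> (3,0) [heading=180, draw]
FD 11: (3,0) -> (-8,0) [heading=180, draw]
Final: pos=(-8,0), heading=180, 2 segment(s) drawn
Segments drawn: 2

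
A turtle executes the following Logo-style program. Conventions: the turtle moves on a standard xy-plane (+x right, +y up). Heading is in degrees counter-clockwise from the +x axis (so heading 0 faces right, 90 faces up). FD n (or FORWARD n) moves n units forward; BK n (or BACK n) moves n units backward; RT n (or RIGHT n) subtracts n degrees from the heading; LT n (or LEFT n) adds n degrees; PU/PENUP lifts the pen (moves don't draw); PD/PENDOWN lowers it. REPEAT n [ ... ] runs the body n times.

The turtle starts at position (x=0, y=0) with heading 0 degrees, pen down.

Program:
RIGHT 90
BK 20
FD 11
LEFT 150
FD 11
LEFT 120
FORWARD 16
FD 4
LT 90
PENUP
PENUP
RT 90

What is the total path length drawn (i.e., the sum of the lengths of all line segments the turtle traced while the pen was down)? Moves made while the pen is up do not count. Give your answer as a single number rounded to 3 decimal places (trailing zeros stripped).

Executing turtle program step by step:
Start: pos=(0,0), heading=0, pen down
RT 90: heading 0 -> 270
BK 20: (0,0) -> (0,20) [heading=270, draw]
FD 11: (0,20) -> (0,9) [heading=270, draw]
LT 150: heading 270 -> 60
FD 11: (0,9) -> (5.5,18.526) [heading=60, draw]
LT 120: heading 60 -> 180
FD 16: (5.5,18.526) -> (-10.5,18.526) [heading=180, draw]
FD 4: (-10.5,18.526) -> (-14.5,18.526) [heading=180, draw]
LT 90: heading 180 -> 270
PU: pen up
PU: pen up
RT 90: heading 270 -> 180
Final: pos=(-14.5,18.526), heading=180, 5 segment(s) drawn

Segment lengths:
  seg 1: (0,0) -> (0,20), length = 20
  seg 2: (0,20) -> (0,9), length = 11
  seg 3: (0,9) -> (5.5,18.526), length = 11
  seg 4: (5.5,18.526) -> (-10.5,18.526), length = 16
  seg 5: (-10.5,18.526) -> (-14.5,18.526), length = 4
Total = 62

Answer: 62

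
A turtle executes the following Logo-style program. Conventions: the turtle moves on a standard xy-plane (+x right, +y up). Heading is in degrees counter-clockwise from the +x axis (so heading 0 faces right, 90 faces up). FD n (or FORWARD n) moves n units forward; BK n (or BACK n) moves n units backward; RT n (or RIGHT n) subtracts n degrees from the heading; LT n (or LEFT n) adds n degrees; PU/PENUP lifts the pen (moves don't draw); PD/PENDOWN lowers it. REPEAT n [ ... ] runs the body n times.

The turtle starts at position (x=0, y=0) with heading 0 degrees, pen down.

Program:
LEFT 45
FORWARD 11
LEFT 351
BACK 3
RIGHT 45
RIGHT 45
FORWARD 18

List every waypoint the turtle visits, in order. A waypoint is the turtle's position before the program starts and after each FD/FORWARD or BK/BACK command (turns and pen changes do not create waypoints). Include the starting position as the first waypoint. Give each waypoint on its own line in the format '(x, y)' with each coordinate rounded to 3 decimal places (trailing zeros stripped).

Answer: (0, 0)
(7.778, 7.778)
(5.351, 6.015)
(15.931, -8.547)

Derivation:
Executing turtle program step by step:
Start: pos=(0,0), heading=0, pen down
LT 45: heading 0 -> 45
FD 11: (0,0) -> (7.778,7.778) [heading=45, draw]
LT 351: heading 45 -> 36
BK 3: (7.778,7.778) -> (5.351,6.015) [heading=36, draw]
RT 45: heading 36 -> 351
RT 45: heading 351 -> 306
FD 18: (5.351,6.015) -> (15.931,-8.547) [heading=306, draw]
Final: pos=(15.931,-8.547), heading=306, 3 segment(s) drawn
Waypoints (4 total):
(0, 0)
(7.778, 7.778)
(5.351, 6.015)
(15.931, -8.547)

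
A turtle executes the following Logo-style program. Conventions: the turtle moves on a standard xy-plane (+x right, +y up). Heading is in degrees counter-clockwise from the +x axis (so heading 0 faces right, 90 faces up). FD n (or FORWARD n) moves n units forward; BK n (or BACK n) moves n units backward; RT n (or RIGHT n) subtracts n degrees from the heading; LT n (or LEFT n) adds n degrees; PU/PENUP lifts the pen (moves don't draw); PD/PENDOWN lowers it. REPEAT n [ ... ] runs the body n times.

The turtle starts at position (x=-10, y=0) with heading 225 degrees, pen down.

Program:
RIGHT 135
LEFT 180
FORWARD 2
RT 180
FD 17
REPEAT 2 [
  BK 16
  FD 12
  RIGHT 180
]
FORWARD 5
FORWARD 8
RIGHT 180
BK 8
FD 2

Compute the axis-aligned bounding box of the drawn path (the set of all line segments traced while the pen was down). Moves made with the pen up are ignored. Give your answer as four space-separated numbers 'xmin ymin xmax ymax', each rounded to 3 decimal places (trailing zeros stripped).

Answer: -10 -2 -10 36

Derivation:
Executing turtle program step by step:
Start: pos=(-10,0), heading=225, pen down
RT 135: heading 225 -> 90
LT 180: heading 90 -> 270
FD 2: (-10,0) -> (-10,-2) [heading=270, draw]
RT 180: heading 270 -> 90
FD 17: (-10,-2) -> (-10,15) [heading=90, draw]
REPEAT 2 [
  -- iteration 1/2 --
  BK 16: (-10,15) -> (-10,-1) [heading=90, draw]
  FD 12: (-10,-1) -> (-10,11) [heading=90, draw]
  RT 180: heading 90 -> 270
  -- iteration 2/2 --
  BK 16: (-10,11) -> (-10,27) [heading=270, draw]
  FD 12: (-10,27) -> (-10,15) [heading=270, draw]
  RT 180: heading 270 -> 90
]
FD 5: (-10,15) -> (-10,20) [heading=90, draw]
FD 8: (-10,20) -> (-10,28) [heading=90, draw]
RT 180: heading 90 -> 270
BK 8: (-10,28) -> (-10,36) [heading=270, draw]
FD 2: (-10,36) -> (-10,34) [heading=270, draw]
Final: pos=(-10,34), heading=270, 10 segment(s) drawn

Segment endpoints: x in {-10, -10, -10, -10, -10, -10}, y in {-2, -1, 0, 11, 15, 20, 27, 28, 34, 36}
xmin=-10, ymin=-2, xmax=-10, ymax=36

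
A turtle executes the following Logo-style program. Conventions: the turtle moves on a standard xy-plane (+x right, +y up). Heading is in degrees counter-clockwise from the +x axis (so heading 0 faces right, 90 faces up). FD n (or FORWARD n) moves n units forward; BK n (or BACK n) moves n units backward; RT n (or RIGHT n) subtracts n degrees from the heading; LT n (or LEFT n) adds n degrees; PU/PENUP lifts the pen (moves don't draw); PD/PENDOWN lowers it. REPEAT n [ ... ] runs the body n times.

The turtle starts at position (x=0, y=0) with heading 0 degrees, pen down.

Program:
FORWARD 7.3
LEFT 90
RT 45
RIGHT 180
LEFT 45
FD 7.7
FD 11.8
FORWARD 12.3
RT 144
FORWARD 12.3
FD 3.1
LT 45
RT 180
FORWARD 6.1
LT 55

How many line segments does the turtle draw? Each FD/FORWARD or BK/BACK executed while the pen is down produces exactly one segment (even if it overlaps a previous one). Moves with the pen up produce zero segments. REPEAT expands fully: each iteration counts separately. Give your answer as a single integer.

Answer: 7

Derivation:
Executing turtle program step by step:
Start: pos=(0,0), heading=0, pen down
FD 7.3: (0,0) -> (7.3,0) [heading=0, draw]
LT 90: heading 0 -> 90
RT 45: heading 90 -> 45
RT 180: heading 45 -> 225
LT 45: heading 225 -> 270
FD 7.7: (7.3,0) -> (7.3,-7.7) [heading=270, draw]
FD 11.8: (7.3,-7.7) -> (7.3,-19.5) [heading=270, draw]
FD 12.3: (7.3,-19.5) -> (7.3,-31.8) [heading=270, draw]
RT 144: heading 270 -> 126
FD 12.3: (7.3,-31.8) -> (0.07,-21.849) [heading=126, draw]
FD 3.1: (0.07,-21.849) -> (-1.752,-19.341) [heading=126, draw]
LT 45: heading 126 -> 171
RT 180: heading 171 -> 351
FD 6.1: (-1.752,-19.341) -> (4.273,-20.295) [heading=351, draw]
LT 55: heading 351 -> 46
Final: pos=(4.273,-20.295), heading=46, 7 segment(s) drawn
Segments drawn: 7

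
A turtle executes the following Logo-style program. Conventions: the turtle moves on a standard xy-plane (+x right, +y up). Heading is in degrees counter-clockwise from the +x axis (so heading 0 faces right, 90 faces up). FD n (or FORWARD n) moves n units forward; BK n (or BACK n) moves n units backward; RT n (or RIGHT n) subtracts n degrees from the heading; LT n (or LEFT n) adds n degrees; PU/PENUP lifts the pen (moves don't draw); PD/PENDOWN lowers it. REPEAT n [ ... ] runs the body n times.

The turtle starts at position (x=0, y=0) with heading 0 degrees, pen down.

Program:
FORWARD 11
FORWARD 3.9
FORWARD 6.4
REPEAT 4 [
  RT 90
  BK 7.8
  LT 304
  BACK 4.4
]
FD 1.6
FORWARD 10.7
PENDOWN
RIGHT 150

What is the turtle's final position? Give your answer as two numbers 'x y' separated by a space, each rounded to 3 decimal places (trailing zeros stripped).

Answer: 21.461 14.05

Derivation:
Executing turtle program step by step:
Start: pos=(0,0), heading=0, pen down
FD 11: (0,0) -> (11,0) [heading=0, draw]
FD 3.9: (11,0) -> (14.9,0) [heading=0, draw]
FD 6.4: (14.9,0) -> (21.3,0) [heading=0, draw]
REPEAT 4 [
  -- iteration 1/4 --
  RT 90: heading 0 -> 270
  BK 7.8: (21.3,0) -> (21.3,7.8) [heading=270, draw]
  LT 304: heading 270 -> 214
  BK 4.4: (21.3,7.8) -> (24.948,10.26) [heading=214, draw]
  -- iteration 2/4 --
  RT 90: heading 214 -> 124
  BK 7.8: (24.948,10.26) -> (29.309,3.794) [heading=124, draw]
  LT 304: heading 124 -> 68
  BK 4.4: (29.309,3.794) -> (27.661,-0.286) [heading=68, draw]
  -- iteration 3/4 --
  RT 90: heading 68 -> 338
  BK 7.8: (27.661,-0.286) -> (20.429,2.636) [heading=338, draw]
  LT 304: heading 338 -> 282
  BK 4.4: (20.429,2.636) -> (19.514,6.94) [heading=282, draw]
  -- iteration 4/4 --
  RT 90: heading 282 -> 192
  BK 7.8: (19.514,6.94) -> (27.144,8.562) [heading=192, draw]
  LT 304: heading 192 -> 136
  BK 4.4: (27.144,8.562) -> (30.309,5.505) [heading=136, draw]
]
FD 1.6: (30.309,5.505) -> (29.158,6.617) [heading=136, draw]
FD 10.7: (29.158,6.617) -> (21.461,14.05) [heading=136, draw]
PD: pen down
RT 150: heading 136 -> 346
Final: pos=(21.461,14.05), heading=346, 13 segment(s) drawn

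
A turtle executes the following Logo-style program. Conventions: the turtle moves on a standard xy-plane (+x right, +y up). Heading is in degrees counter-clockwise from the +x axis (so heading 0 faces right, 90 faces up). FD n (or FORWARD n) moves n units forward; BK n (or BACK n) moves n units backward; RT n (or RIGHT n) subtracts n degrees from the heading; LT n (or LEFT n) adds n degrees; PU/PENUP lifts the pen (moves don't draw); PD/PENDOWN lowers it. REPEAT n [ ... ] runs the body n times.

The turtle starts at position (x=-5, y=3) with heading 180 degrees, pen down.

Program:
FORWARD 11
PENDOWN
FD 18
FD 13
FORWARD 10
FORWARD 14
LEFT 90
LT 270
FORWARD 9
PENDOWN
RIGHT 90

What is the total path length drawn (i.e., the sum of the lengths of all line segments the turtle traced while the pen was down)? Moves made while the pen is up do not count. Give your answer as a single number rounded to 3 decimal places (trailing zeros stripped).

Answer: 75

Derivation:
Executing turtle program step by step:
Start: pos=(-5,3), heading=180, pen down
FD 11: (-5,3) -> (-16,3) [heading=180, draw]
PD: pen down
FD 18: (-16,3) -> (-34,3) [heading=180, draw]
FD 13: (-34,3) -> (-47,3) [heading=180, draw]
FD 10: (-47,3) -> (-57,3) [heading=180, draw]
FD 14: (-57,3) -> (-71,3) [heading=180, draw]
LT 90: heading 180 -> 270
LT 270: heading 270 -> 180
FD 9: (-71,3) -> (-80,3) [heading=180, draw]
PD: pen down
RT 90: heading 180 -> 90
Final: pos=(-80,3), heading=90, 6 segment(s) drawn

Segment lengths:
  seg 1: (-5,3) -> (-16,3), length = 11
  seg 2: (-16,3) -> (-34,3), length = 18
  seg 3: (-34,3) -> (-47,3), length = 13
  seg 4: (-47,3) -> (-57,3), length = 10
  seg 5: (-57,3) -> (-71,3), length = 14
  seg 6: (-71,3) -> (-80,3), length = 9
Total = 75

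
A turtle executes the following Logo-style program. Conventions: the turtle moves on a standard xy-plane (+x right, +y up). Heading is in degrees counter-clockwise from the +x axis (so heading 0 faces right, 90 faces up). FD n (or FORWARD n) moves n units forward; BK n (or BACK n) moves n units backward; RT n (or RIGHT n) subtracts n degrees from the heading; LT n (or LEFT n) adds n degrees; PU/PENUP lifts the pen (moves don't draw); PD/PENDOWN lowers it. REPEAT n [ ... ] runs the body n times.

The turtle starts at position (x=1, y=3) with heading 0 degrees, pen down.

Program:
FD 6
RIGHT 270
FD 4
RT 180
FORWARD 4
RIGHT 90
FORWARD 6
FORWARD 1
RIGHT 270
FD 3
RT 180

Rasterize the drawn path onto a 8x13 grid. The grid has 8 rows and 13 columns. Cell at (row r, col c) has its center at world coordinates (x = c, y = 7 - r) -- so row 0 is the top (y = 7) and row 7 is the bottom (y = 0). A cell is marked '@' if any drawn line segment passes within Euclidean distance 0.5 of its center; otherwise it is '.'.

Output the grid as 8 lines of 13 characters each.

Answer: .......@.....
.......@.....
.......@.....
.......@.....
@@@@@@@@.....
@............
@............
@............

Derivation:
Segment 0: (1,3) -> (7,3)
Segment 1: (7,3) -> (7,7)
Segment 2: (7,7) -> (7,3)
Segment 3: (7,3) -> (1,3)
Segment 4: (1,3) -> (0,3)
Segment 5: (0,3) -> (0,-0)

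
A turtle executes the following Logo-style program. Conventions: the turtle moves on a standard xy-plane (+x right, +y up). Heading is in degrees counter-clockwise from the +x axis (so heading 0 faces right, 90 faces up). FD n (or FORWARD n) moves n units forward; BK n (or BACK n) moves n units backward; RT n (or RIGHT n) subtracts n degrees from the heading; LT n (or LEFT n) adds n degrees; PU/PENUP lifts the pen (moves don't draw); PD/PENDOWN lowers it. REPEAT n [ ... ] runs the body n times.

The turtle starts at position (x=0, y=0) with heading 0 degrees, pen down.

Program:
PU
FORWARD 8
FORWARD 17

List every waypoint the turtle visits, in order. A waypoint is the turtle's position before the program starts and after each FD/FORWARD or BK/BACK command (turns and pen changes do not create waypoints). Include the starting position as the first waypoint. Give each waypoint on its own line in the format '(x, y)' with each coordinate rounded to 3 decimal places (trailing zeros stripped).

Answer: (0, 0)
(8, 0)
(25, 0)

Derivation:
Executing turtle program step by step:
Start: pos=(0,0), heading=0, pen down
PU: pen up
FD 8: (0,0) -> (8,0) [heading=0, move]
FD 17: (8,0) -> (25,0) [heading=0, move]
Final: pos=(25,0), heading=0, 0 segment(s) drawn
Waypoints (3 total):
(0, 0)
(8, 0)
(25, 0)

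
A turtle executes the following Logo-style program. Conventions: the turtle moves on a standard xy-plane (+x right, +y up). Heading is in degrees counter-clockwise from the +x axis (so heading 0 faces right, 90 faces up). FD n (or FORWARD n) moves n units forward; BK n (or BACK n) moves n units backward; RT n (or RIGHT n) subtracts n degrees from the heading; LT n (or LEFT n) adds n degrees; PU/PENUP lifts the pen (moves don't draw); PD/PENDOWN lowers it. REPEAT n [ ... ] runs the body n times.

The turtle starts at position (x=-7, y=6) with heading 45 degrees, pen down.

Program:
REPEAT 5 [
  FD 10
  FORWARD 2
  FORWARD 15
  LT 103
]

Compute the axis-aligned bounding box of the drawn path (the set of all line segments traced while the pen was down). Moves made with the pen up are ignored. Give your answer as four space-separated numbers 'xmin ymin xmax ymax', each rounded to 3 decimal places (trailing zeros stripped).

Executing turtle program step by step:
Start: pos=(-7,6), heading=45, pen down
REPEAT 5 [
  -- iteration 1/5 --
  FD 10: (-7,6) -> (0.071,13.071) [heading=45, draw]
  FD 2: (0.071,13.071) -> (1.485,14.485) [heading=45, draw]
  FD 15: (1.485,14.485) -> (12.092,25.092) [heading=45, draw]
  LT 103: heading 45 -> 148
  -- iteration 2/5 --
  FD 10: (12.092,25.092) -> (3.611,30.391) [heading=148, draw]
  FD 2: (3.611,30.391) -> (1.915,31.451) [heading=148, draw]
  FD 15: (1.915,31.451) -> (-10.805,39.4) [heading=148, draw]
  LT 103: heading 148 -> 251
  -- iteration 3/5 --
  FD 10: (-10.805,39.4) -> (-14.061,29.945) [heading=251, draw]
  FD 2: (-14.061,29.945) -> (-14.712,28.053) [heading=251, draw]
  FD 15: (-14.712,28.053) -> (-19.596,13.871) [heading=251, draw]
  LT 103: heading 251 -> 354
  -- iteration 4/5 --
  FD 10: (-19.596,13.871) -> (-9.651,12.825) [heading=354, draw]
  FD 2: (-9.651,12.825) -> (-7.661,12.616) [heading=354, draw]
  FD 15: (-7.661,12.616) -> (7.256,11.048) [heading=354, draw]
  LT 103: heading 354 -> 97
  -- iteration 5/5 --
  FD 10: (7.256,11.048) -> (6.038,20.974) [heading=97, draw]
  FD 2: (6.038,20.974) -> (5.794,22.959) [heading=97, draw]
  FD 15: (5.794,22.959) -> (3.966,37.847) [heading=97, draw]
  LT 103: heading 97 -> 200
]
Final: pos=(3.966,37.847), heading=200, 15 segment(s) drawn

Segment endpoints: x in {-19.596, -14.712, -14.061, -10.805, -9.651, -7.661, -7, 0.071, 1.485, 1.915, 3.611, 3.966, 5.794, 6.038, 7.256, 12.092}, y in {6, 11.048, 12.616, 12.825, 13.071, 13.871, 14.485, 20.974, 22.959, 25.092, 28.053, 29.945, 30.391, 31.451, 37.847, 39.4}
xmin=-19.596, ymin=6, xmax=12.092, ymax=39.4

Answer: -19.596 6 12.092 39.4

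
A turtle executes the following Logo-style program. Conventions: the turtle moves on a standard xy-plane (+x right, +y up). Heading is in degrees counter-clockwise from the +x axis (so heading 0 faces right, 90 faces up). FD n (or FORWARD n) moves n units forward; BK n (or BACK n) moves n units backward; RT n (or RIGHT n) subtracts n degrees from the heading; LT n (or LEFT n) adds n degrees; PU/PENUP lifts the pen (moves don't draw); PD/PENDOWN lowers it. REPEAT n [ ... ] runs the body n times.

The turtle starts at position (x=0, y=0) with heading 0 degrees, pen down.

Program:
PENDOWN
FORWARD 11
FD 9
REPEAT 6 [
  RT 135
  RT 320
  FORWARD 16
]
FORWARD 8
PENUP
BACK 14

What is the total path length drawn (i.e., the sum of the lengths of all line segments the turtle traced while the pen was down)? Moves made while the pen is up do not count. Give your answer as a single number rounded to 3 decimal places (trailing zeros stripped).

Executing turtle program step by step:
Start: pos=(0,0), heading=0, pen down
PD: pen down
FD 11: (0,0) -> (11,0) [heading=0, draw]
FD 9: (11,0) -> (20,0) [heading=0, draw]
REPEAT 6 [
  -- iteration 1/6 --
  RT 135: heading 0 -> 225
  RT 320: heading 225 -> 265
  FD 16: (20,0) -> (18.606,-15.939) [heading=265, draw]
  -- iteration 2/6 --
  RT 135: heading 265 -> 130
  RT 320: heading 130 -> 170
  FD 16: (18.606,-15.939) -> (2.849,-13.161) [heading=170, draw]
  -- iteration 3/6 --
  RT 135: heading 170 -> 35
  RT 320: heading 35 -> 75
  FD 16: (2.849,-13.161) -> (6.99,2.294) [heading=75, draw]
  -- iteration 4/6 --
  RT 135: heading 75 -> 300
  RT 320: heading 300 -> 340
  FD 16: (6.99,2.294) -> (22.025,-3.178) [heading=340, draw]
  -- iteration 5/6 --
  RT 135: heading 340 -> 205
  RT 320: heading 205 -> 245
  FD 16: (22.025,-3.178) -> (15.263,-17.679) [heading=245, draw]
  -- iteration 6/6 --
  RT 135: heading 245 -> 110
  RT 320: heading 110 -> 150
  FD 16: (15.263,-17.679) -> (1.406,-9.679) [heading=150, draw]
]
FD 8: (1.406,-9.679) -> (-5.522,-5.679) [heading=150, draw]
PU: pen up
BK 14: (-5.522,-5.679) -> (6.603,-12.679) [heading=150, move]
Final: pos=(6.603,-12.679), heading=150, 9 segment(s) drawn

Segment lengths:
  seg 1: (0,0) -> (11,0), length = 11
  seg 2: (11,0) -> (20,0), length = 9
  seg 3: (20,0) -> (18.606,-15.939), length = 16
  seg 4: (18.606,-15.939) -> (2.849,-13.161), length = 16
  seg 5: (2.849,-13.161) -> (6.99,2.294), length = 16
  seg 6: (6.99,2.294) -> (22.025,-3.178), length = 16
  seg 7: (22.025,-3.178) -> (15.263,-17.679), length = 16
  seg 8: (15.263,-17.679) -> (1.406,-9.679), length = 16
  seg 9: (1.406,-9.679) -> (-5.522,-5.679), length = 8
Total = 124

Answer: 124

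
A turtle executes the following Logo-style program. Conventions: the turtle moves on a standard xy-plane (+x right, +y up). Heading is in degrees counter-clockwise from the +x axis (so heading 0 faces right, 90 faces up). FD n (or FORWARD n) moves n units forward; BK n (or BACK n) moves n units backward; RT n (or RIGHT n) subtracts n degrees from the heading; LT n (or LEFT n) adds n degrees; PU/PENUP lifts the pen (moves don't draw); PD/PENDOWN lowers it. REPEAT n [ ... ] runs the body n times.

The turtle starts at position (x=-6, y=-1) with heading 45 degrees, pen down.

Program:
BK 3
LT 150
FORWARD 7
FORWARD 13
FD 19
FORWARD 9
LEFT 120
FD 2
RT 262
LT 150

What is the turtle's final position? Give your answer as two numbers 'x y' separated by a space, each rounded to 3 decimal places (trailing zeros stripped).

Answer: -53.072 -16.959

Derivation:
Executing turtle program step by step:
Start: pos=(-6,-1), heading=45, pen down
BK 3: (-6,-1) -> (-8.121,-3.121) [heading=45, draw]
LT 150: heading 45 -> 195
FD 7: (-8.121,-3.121) -> (-14.883,-4.933) [heading=195, draw]
FD 13: (-14.883,-4.933) -> (-27.44,-8.298) [heading=195, draw]
FD 19: (-27.44,-8.298) -> (-45.792,-13.215) [heading=195, draw]
FD 9: (-45.792,-13.215) -> (-54.486,-15.545) [heading=195, draw]
LT 120: heading 195 -> 315
FD 2: (-54.486,-15.545) -> (-53.072,-16.959) [heading=315, draw]
RT 262: heading 315 -> 53
LT 150: heading 53 -> 203
Final: pos=(-53.072,-16.959), heading=203, 6 segment(s) drawn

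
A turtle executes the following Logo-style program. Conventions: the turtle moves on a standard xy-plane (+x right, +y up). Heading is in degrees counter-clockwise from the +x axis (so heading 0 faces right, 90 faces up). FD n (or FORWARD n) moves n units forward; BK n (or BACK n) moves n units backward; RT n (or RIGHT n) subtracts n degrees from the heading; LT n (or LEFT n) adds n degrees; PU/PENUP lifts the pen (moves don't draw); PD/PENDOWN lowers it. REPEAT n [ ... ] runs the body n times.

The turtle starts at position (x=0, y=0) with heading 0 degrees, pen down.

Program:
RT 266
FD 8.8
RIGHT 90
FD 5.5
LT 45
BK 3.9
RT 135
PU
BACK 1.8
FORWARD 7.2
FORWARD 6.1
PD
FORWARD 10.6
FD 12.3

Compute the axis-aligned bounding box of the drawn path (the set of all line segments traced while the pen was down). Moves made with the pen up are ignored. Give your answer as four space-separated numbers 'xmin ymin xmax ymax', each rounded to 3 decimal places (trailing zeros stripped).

Answer: -0.614 -28.097 4.873 9.162

Derivation:
Executing turtle program step by step:
Start: pos=(0,0), heading=0, pen down
RT 266: heading 0 -> 94
FD 8.8: (0,0) -> (-0.614,8.779) [heading=94, draw]
RT 90: heading 94 -> 4
FD 5.5: (-0.614,8.779) -> (4.873,9.162) [heading=4, draw]
LT 45: heading 4 -> 49
BK 3.9: (4.873,9.162) -> (2.314,6.219) [heading=49, draw]
RT 135: heading 49 -> 274
PU: pen up
BK 1.8: (2.314,6.219) -> (2.189,8.014) [heading=274, move]
FD 7.2: (2.189,8.014) -> (2.691,0.832) [heading=274, move]
FD 6.1: (2.691,0.832) -> (3.116,-5.253) [heading=274, move]
PD: pen down
FD 10.6: (3.116,-5.253) -> (3.856,-15.827) [heading=274, draw]
FD 12.3: (3.856,-15.827) -> (4.714,-28.097) [heading=274, draw]
Final: pos=(4.714,-28.097), heading=274, 5 segment(s) drawn

Segment endpoints: x in {-0.614, 0, 2.314, 3.116, 3.856, 4.714, 4.873}, y in {-28.097, -15.827, -5.253, 0, 6.219, 8.779, 9.162}
xmin=-0.614, ymin=-28.097, xmax=4.873, ymax=9.162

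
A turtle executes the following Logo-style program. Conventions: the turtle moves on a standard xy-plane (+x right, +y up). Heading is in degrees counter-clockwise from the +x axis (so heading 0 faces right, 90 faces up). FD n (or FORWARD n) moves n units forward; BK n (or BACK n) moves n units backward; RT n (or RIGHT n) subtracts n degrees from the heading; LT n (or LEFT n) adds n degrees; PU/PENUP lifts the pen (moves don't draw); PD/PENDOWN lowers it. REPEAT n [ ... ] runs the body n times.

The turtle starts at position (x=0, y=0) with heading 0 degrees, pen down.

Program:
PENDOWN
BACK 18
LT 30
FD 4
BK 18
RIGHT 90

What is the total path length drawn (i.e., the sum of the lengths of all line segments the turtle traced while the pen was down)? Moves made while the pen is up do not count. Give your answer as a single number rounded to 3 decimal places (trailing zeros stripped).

Executing turtle program step by step:
Start: pos=(0,0), heading=0, pen down
PD: pen down
BK 18: (0,0) -> (-18,0) [heading=0, draw]
LT 30: heading 0 -> 30
FD 4: (-18,0) -> (-14.536,2) [heading=30, draw]
BK 18: (-14.536,2) -> (-30.124,-7) [heading=30, draw]
RT 90: heading 30 -> 300
Final: pos=(-30.124,-7), heading=300, 3 segment(s) drawn

Segment lengths:
  seg 1: (0,0) -> (-18,0), length = 18
  seg 2: (-18,0) -> (-14.536,2), length = 4
  seg 3: (-14.536,2) -> (-30.124,-7), length = 18
Total = 40

Answer: 40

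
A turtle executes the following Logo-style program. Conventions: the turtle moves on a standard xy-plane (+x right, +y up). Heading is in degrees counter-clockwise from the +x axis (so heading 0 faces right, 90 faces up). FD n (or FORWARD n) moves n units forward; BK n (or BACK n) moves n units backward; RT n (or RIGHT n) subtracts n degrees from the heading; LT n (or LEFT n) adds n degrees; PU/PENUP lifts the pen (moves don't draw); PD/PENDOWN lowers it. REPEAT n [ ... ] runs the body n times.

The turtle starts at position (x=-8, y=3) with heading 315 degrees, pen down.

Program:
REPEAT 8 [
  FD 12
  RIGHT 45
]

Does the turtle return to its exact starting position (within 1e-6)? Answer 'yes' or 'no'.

Answer: yes

Derivation:
Executing turtle program step by step:
Start: pos=(-8,3), heading=315, pen down
REPEAT 8 [
  -- iteration 1/8 --
  FD 12: (-8,3) -> (0.485,-5.485) [heading=315, draw]
  RT 45: heading 315 -> 270
  -- iteration 2/8 --
  FD 12: (0.485,-5.485) -> (0.485,-17.485) [heading=270, draw]
  RT 45: heading 270 -> 225
  -- iteration 3/8 --
  FD 12: (0.485,-17.485) -> (-8,-25.971) [heading=225, draw]
  RT 45: heading 225 -> 180
  -- iteration 4/8 --
  FD 12: (-8,-25.971) -> (-20,-25.971) [heading=180, draw]
  RT 45: heading 180 -> 135
  -- iteration 5/8 --
  FD 12: (-20,-25.971) -> (-28.485,-17.485) [heading=135, draw]
  RT 45: heading 135 -> 90
  -- iteration 6/8 --
  FD 12: (-28.485,-17.485) -> (-28.485,-5.485) [heading=90, draw]
  RT 45: heading 90 -> 45
  -- iteration 7/8 --
  FD 12: (-28.485,-5.485) -> (-20,3) [heading=45, draw]
  RT 45: heading 45 -> 0
  -- iteration 8/8 --
  FD 12: (-20,3) -> (-8,3) [heading=0, draw]
  RT 45: heading 0 -> 315
]
Final: pos=(-8,3), heading=315, 8 segment(s) drawn

Start position: (-8, 3)
Final position: (-8, 3)
Distance = 0; < 1e-6 -> CLOSED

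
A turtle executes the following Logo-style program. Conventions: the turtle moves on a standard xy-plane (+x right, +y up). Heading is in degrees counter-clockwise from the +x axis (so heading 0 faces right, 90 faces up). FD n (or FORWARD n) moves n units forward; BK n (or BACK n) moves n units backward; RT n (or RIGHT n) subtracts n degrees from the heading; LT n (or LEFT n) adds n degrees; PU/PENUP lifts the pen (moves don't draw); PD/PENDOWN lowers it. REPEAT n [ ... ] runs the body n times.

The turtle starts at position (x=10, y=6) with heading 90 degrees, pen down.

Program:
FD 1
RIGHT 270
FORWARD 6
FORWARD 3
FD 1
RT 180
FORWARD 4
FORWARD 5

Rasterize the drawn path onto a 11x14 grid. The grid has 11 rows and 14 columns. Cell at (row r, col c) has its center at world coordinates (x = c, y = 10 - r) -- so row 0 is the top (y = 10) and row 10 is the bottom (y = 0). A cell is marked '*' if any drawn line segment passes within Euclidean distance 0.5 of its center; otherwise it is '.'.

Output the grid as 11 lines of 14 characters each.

Segment 0: (10,6) -> (10,7)
Segment 1: (10,7) -> (4,7)
Segment 2: (4,7) -> (1,7)
Segment 3: (1,7) -> (0,7)
Segment 4: (0,7) -> (4,7)
Segment 5: (4,7) -> (9,7)

Answer: ..............
..............
..............
***********...
..........*...
..............
..............
..............
..............
..............
..............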